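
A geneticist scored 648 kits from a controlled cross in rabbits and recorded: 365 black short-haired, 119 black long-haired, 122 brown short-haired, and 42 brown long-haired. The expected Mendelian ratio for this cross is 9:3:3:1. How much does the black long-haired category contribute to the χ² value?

Expected counts for N = 648 under a 9:3:3:1 ratio (total parts = 16):
  black short-haired: 648 × 9/16 = 364.5
  black long-haired: 648 × 3/16 = 121.5
  brown short-haired: 648 × 3/16 = 121.5
  brown long-haired: 648 × 1/16 = 40.5
Contribution of black long-haired: (119 − 121.5)² / 121.5 = 0.0514

0.051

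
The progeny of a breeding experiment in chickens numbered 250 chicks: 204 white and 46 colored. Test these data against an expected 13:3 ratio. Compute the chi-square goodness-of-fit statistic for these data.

0.020

Expected counts for N = 250 under a 13:3 ratio (total parts = 16):
  white: 250 × 13/16 = 203.125
  colored: 250 × 3/16 = 46.875
χ² = Σ (O − E)² / E
  white: (204 − 203.125)² / 203.125 = 0.0038
  colored: (46 − 46.875)² / 46.875 = 0.0163
χ² = 0.0038 + 0.0163 = 0.0201 ≈ 0.020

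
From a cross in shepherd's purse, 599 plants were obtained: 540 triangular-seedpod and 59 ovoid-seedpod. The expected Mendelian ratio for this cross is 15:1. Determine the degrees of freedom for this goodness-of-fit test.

1

A goodness-of-fit test with 2 phenotype classes has df = 2 − 1 = 1.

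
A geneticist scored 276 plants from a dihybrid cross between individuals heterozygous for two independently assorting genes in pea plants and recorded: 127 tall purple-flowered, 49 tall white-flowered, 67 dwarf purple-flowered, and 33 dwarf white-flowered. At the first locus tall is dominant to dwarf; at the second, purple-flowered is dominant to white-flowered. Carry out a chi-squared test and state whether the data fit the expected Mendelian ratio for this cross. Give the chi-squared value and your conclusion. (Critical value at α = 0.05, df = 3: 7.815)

A dihybrid F₂ with independent assortment and complete dominance at both loci gives a 9:3:3:1 phenotypic ratio.
Under the 9:3:3:1 hypothesis (Σ ratio = 16, N = 276):
  tall purple-flowered: 276 × 9/16 = 155.25
  tall white-flowered: 276 × 3/16 = 51.75
  dwarf purple-flowered: 276 × 3/16 = 51.75
  dwarf white-flowered: 276 × 1/16 = 17.25
χ² = Σ (O − E)² / E
  tall purple-flowered: (127 − 155.25)² / 155.25 = 5.1405
  tall white-flowered: (49 − 51.75)² / 51.75 = 0.1461
  dwarf purple-flowered: (67 − 51.75)² / 51.75 = 4.4940
  dwarf white-flowered: (33 − 17.25)² / 17.25 = 14.3804
χ² = 5.1405 + 0.1461 + 4.4940 + 14.3804 = 24.161
Degrees of freedom = 4 − 1 = 3; critical value at α = 0.05 is 7.815.
Since 24.161 > 7.815, we reject the null hypothesis — the data do not fit the 9:3:3:1 ratio.

24.161; not consistent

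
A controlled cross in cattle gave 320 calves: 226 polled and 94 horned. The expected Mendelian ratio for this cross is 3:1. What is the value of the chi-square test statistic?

Total ratio parts = 4. Expected numbers out of 320:
  polled: 320 × 3/4 = 240
  horned: 320 × 1/4 = 80
χ² = Σ (O − E)² / E
  polled: (226 − 240)² / 240 = 0.8167
  horned: (94 − 80)² / 80 = 2.4500
χ² = 0.8167 + 2.4500 = 3.2667 ≈ 3.267

3.267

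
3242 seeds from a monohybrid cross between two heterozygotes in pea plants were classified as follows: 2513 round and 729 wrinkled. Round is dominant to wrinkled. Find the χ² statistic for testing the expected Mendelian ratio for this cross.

For a monohybrid cross between heterozygotes with complete dominance, the expected phenotypic ratio is 3:1.
The 3:1 ratio has 4 parts, so with N = 3242 the expected counts are:
  round: 3242 × 3/4 = 2431.5
  wrinkled: 3242 × 1/4 = 810.5
χ² = Σ (O − E)² / E
  round: (2513 − 2431.5)² / 2431.5 = 2.7317
  wrinkled: (729 − 810.5)² / 810.5 = 8.1952
χ² = 2.7317 + 8.1952 = 10.9269 ≈ 10.927

10.927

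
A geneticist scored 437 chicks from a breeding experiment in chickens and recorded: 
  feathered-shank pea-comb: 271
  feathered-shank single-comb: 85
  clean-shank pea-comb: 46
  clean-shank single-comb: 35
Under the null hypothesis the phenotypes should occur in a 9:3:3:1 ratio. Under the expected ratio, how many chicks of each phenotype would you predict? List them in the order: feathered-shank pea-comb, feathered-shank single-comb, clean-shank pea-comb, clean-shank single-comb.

Total ratio parts = 16. Expected numbers out of 437:
  feathered-shank pea-comb: 437 × 9/16 = 245.8125
  feathered-shank single-comb: 437 × 3/16 = 81.9375
  clean-shank pea-comb: 437 × 3/16 = 81.9375
  clean-shank single-comb: 437 × 1/16 = 27.3125

245.8125, 81.9375, 81.9375, 27.3125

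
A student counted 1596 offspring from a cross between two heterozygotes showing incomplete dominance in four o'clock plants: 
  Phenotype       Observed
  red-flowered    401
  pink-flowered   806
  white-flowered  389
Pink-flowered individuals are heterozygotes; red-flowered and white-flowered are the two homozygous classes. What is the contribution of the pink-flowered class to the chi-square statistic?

0.080

With incomplete dominance, a heterozygote × heterozygote cross gives a 1:2:1 phenotypic ratio.
Total ratio parts = 4. Expected numbers out of 1596:
  red-flowered: 1596 × 1/4 = 399
  pink-flowered: 1596 × 2/4 = 798
  white-flowered: 1596 × 1/4 = 399
Contribution of pink-flowered: (806 − 798)² / 798 = 0.0802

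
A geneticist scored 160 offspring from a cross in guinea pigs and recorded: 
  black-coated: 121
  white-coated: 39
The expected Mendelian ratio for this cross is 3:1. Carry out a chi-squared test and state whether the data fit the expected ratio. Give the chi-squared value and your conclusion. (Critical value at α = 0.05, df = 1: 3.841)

Total ratio parts = 4. Expected numbers out of 160:
  black-coated: 160 × 3/4 = 120
  white-coated: 160 × 1/4 = 40
χ² = Σ (O − E)² / E
  black-coated: (121 − 120)² / 120 = 0.0083
  white-coated: (39 − 40)² / 40 = 0.0250
χ² = 0.0083 + 0.0250 = 0.0333 ≈ 0.033
Degrees of freedom = 2 − 1 = 1; critical value at α = 0.05 is 3.841.
Since 0.033 < 3.841, we fail to reject the null hypothesis — the data are consistent with the 3:1 ratio.

0.033; consistent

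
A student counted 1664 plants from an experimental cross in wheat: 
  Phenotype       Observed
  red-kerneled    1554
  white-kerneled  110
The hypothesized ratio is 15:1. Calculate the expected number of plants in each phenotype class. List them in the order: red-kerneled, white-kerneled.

Total ratio parts = 16. Expected numbers out of 1664:
  red-kerneled: 1664 × 15/16 = 1560
  white-kerneled: 1664 × 1/16 = 104

1560, 104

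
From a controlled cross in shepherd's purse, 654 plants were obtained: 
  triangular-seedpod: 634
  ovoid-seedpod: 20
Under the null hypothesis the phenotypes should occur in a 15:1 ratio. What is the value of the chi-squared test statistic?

11.372

Under the 15:1 hypothesis (Σ ratio = 16, N = 654):
  triangular-seedpod: 654 × 15/16 = 613.125
  ovoid-seedpod: 654 × 1/16 = 40.875
χ² = Σ (O − E)² / E
  triangular-seedpod: (634 − 613.125)² / 613.125 = 0.7107
  ovoid-seedpod: (20 − 40.875)² / 40.875 = 10.6609
χ² = 0.7107 + 10.6609 = 11.3716 ≈ 11.372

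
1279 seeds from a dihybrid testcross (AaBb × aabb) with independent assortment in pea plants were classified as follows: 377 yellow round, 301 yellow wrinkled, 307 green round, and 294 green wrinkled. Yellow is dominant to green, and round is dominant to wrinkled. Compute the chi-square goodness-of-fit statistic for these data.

A dihybrid testcross with independent assortment gives a 1:1:1:1 ratio.
Expected counts for N = 1279 under a 1:1:1:1 ratio (total parts = 4):
  yellow round: 1279 × 1/4 = 319.75
  yellow wrinkled: 1279 × 1/4 = 319.75
  green round: 1279 × 1/4 = 319.75
  green wrinkled: 1279 × 1/4 = 319.75
χ² = Σ (O − E)² / E
  yellow round: (377 − 319.75)² / 319.75 = 10.2504
  yellow wrinkled: (301 − 319.75)² / 319.75 = 1.0995
  green round: (307 − 319.75)² / 319.75 = 0.5084
  green wrinkled: (294 − 319.75)² / 319.75 = 2.0737
χ² = 10.2504 + 1.0995 + 0.5084 + 2.0737 = 13.932

13.932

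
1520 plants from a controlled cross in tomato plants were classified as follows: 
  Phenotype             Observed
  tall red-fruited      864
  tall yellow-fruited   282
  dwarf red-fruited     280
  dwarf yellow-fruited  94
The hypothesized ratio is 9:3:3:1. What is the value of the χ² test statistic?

The 9:3:3:1 ratio has 16 parts, so with N = 1520 the expected counts are:
  tall red-fruited: 1520 × 9/16 = 855
  tall yellow-fruited: 1520 × 3/16 = 285
  dwarf red-fruited: 1520 × 3/16 = 285
  dwarf yellow-fruited: 1520 × 1/16 = 95
χ² = Σ (O − E)² / E
  tall red-fruited: (864 − 855)² / 855 = 0.0947
  tall yellow-fruited: (282 − 285)² / 285 = 0.0316
  dwarf red-fruited: (280 − 285)² / 285 = 0.0877
  dwarf yellow-fruited: (94 − 95)² / 95 = 0.0105
χ² = 0.0947 + 0.0316 + 0.0877 + 0.0105 = 0.2245 ≈ 0.225

0.225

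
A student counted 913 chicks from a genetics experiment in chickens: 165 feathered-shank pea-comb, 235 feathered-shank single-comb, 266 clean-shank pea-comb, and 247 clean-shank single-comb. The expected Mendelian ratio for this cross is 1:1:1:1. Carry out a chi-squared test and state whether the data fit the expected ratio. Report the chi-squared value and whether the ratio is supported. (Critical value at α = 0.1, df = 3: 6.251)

Total ratio parts = 4. Expected numbers out of 913:
  feathered-shank pea-comb: 913 × 1/4 = 228.25
  feathered-shank single-comb: 913 × 1/4 = 228.25
  clean-shank pea-comb: 913 × 1/4 = 228.25
  clean-shank single-comb: 913 × 1/4 = 228.25
χ² = Σ (O − E)² / E
  feathered-shank pea-comb: (165 − 228.25)² / 228.25 = 17.5271
  feathered-shank single-comb: (235 − 228.25)² / 228.25 = 0.1996
  clean-shank pea-comb: (266 − 228.25)² / 228.25 = 6.2434
  clean-shank single-comb: (247 − 228.25)² / 228.25 = 1.5403
χ² = 17.5271 + 0.1996 + 6.2434 + 1.5403 = 25.5104 ≈ 25.510
Degrees of freedom = 4 − 1 = 3; critical value at α = 0.1 is 6.251.
Since 25.510 > 6.251, we reject the null hypothesis — the data do not fit the 1:1:1:1 ratio.

25.510; not consistent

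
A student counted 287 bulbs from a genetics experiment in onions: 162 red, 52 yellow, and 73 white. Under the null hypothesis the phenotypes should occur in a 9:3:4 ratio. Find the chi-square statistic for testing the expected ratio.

0.085

Expected counts for N = 287 under a 9:3:4 ratio (total parts = 16):
  red: 287 × 9/16 = 161.4375
  yellow: 287 × 3/16 = 53.8125
  white: 287 × 4/16 = 71.75
χ² = Σ (O − E)² / E
  red: (162 − 161.4375)² / 161.4375 = 0.0020
  yellow: (52 − 53.8125)² / 53.8125 = 0.0610
  white: (73 − 71.75)² / 71.75 = 0.0218
χ² = 0.0020 + 0.0610 + 0.0218 = 0.0848 ≈ 0.085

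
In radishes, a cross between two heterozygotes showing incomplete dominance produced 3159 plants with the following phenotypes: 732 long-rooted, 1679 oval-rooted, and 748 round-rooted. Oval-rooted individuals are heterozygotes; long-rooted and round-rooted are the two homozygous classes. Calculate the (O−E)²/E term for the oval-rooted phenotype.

With incomplete dominance, a heterozygote × heterozygote cross gives a 1:2:1 phenotypic ratio.
Total ratio parts = 4. Expected numbers out of 3159:
  long-rooted: 3159 × 1/4 = 789.75
  oval-rooted: 3159 × 2/4 = 1579.5
  round-rooted: 3159 × 1/4 = 789.75
Contribution of oval-rooted: (1679 − 1579.5)² / 1579.5 = 6.2680

6.268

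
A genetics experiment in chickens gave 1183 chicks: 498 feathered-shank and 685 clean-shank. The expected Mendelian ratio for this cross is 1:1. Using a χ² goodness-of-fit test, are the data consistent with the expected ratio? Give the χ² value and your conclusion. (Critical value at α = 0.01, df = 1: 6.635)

Total ratio parts = 2. Expected numbers out of 1183:
  feathered-shank: 1183 × 1/2 = 591.5
  clean-shank: 1183 × 1/2 = 591.5
χ² = Σ (O − E)² / E
  feathered-shank: (498 − 591.5)² / 591.5 = 14.7798
  clean-shank: (685 − 591.5)² / 591.5 = 14.7798
χ² = 14.7798 + 14.7798 = 29.5596 ≈ 29.560
Degrees of freedom = 2 − 1 = 1; critical value at α = 0.01 is 6.635.
Since 29.560 > 6.635, we reject the null hypothesis — the data do not fit the 1:1 ratio.

29.560; not consistent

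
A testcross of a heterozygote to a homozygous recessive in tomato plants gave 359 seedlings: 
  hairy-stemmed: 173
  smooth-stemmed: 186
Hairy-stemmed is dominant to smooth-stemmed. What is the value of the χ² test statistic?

A testcross of a heterozygote (Aa × aa) gives a 1:1 phenotypic ratio.
The 1:1 ratio has 2 parts, so with N = 359 the expected counts are:
  hairy-stemmed: 359 × 1/2 = 179.5
  smooth-stemmed: 359 × 1/2 = 179.5
χ² = Σ (O − E)² / E
  hairy-stemmed: (173 − 179.5)² / 179.5 = 0.2354
  smooth-stemmed: (186 − 179.5)² / 179.5 = 0.2354
χ² = 0.2354 + 0.2354 = 0.4708 ≈ 0.471

0.471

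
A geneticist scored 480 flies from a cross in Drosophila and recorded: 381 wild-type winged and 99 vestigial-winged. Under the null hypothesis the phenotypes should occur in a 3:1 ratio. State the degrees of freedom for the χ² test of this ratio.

1

A goodness-of-fit test with 2 phenotype classes has df = 2 − 1 = 1.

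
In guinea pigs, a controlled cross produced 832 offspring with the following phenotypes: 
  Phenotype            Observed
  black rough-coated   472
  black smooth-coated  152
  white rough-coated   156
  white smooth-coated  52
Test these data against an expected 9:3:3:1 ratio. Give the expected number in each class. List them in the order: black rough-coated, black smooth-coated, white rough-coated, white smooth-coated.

468, 156, 156, 52

Under the 9:3:3:1 hypothesis (Σ ratio = 16, N = 832):
  black rough-coated: 832 × 9/16 = 468
  black smooth-coated: 832 × 3/16 = 156
  white rough-coated: 832 × 3/16 = 156
  white smooth-coated: 832 × 1/16 = 52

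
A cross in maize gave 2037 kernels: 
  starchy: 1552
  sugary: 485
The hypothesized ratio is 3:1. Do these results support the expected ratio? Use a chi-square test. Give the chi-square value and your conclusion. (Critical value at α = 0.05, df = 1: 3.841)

Under the 3:1 hypothesis (Σ ratio = 4, N = 2037):
  starchy: 2037 × 3/4 = 1527.75
  sugary: 2037 × 1/4 = 509.25
χ² = Σ (O − E)² / E
  starchy: (1552 − 1527.75)² / 1527.75 = 0.3849
  sugary: (485 − 509.25)² / 509.25 = 1.1548
χ² = 0.3849 + 1.1548 = 1.5397 ≈ 1.540
Degrees of freedom = 2 − 1 = 1; critical value at α = 0.05 is 3.841.
Since 1.540 < 3.841, we fail to reject the null hypothesis — the data are consistent with the 3:1 ratio.

1.540; consistent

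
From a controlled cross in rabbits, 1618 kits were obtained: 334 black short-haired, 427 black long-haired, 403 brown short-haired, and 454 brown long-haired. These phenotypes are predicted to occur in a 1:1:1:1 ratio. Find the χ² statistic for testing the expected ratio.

Under the 1:1:1:1 hypothesis (Σ ratio = 4, N = 1618):
  black short-haired: 1618 × 1/4 = 404.5
  black long-haired: 1618 × 1/4 = 404.5
  brown short-haired: 1618 × 1/4 = 404.5
  brown long-haired: 1618 × 1/4 = 404.5
χ² = Σ (O − E)² / E
  black short-haired: (334 − 404.5)² / 404.5 = 12.2874
  black long-haired: (427 − 404.5)² / 404.5 = 1.2515
  brown short-haired: (403 − 404.5)² / 404.5 = 0.0056
  brown long-haired: (454 − 404.5)² / 404.5 = 6.0575
χ² = 12.2874 + 1.2515 + 0.0056 + 6.0575 = 19.602

19.602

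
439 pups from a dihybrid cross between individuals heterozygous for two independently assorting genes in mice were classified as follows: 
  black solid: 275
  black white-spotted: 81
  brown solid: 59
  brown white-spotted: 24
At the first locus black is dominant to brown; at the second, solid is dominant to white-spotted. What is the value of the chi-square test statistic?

10.243

A dihybrid F₂ with independent assortment and complete dominance at both loci gives a 9:3:3:1 phenotypic ratio.
Expected counts for N = 439 under a 9:3:3:1 ratio (total parts = 16):
  black solid: 439 × 9/16 = 246.9375
  black white-spotted: 439 × 3/16 = 82.3125
  brown solid: 439 × 3/16 = 82.3125
  brown white-spotted: 439 × 1/16 = 27.4375
χ² = Σ (O − E)² / E
  black solid: (275 − 246.9375)² / 246.9375 = 3.1891
  black white-spotted: (81 − 82.3125)² / 82.3125 = 0.0209
  brown solid: (59 − 82.3125)² / 82.3125 = 6.6026
  brown white-spotted: (24 − 27.4375)² / 27.4375 = 0.4307
χ² = 3.1891 + 0.0209 + 6.6026 + 0.4307 = 10.2433 ≈ 10.243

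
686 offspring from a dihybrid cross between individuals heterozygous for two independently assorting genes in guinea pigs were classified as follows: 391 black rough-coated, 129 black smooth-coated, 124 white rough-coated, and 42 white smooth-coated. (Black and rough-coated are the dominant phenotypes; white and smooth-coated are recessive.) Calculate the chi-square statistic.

0.253

A dihybrid F₂ with independent assortment and complete dominance at both loci gives a 9:3:3:1 phenotypic ratio.
Total ratio parts = 16. Expected numbers out of 686:
  black rough-coated: 686 × 9/16 = 385.875
  black smooth-coated: 686 × 3/16 = 128.625
  white rough-coated: 686 × 3/16 = 128.625
  white smooth-coated: 686 × 1/16 = 42.875
χ² = Σ (O − E)² / E
  black rough-coated: (391 − 385.875)² / 385.875 = 0.0681
  black smooth-coated: (129 − 128.625)² / 128.625 = 0.0011
  white rough-coated: (124 − 128.625)² / 128.625 = 0.1663
  white smooth-coated: (42 − 42.875)² / 42.875 = 0.0179
χ² = 0.0681 + 0.0011 + 0.1663 + 0.0179 = 0.2534 ≈ 0.253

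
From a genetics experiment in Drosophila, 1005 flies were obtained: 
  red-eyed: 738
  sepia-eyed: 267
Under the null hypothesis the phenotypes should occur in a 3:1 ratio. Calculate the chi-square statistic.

1.316

Expected counts for N = 1005 under a 3:1 ratio (total parts = 4):
  red-eyed: 1005 × 3/4 = 753.75
  sepia-eyed: 1005 × 1/4 = 251.25
χ² = Σ (O − E)² / E
  red-eyed: (738 − 753.75)² / 753.75 = 0.3291
  sepia-eyed: (267 − 251.25)² / 251.25 = 0.9873
χ² = 0.3291 + 0.9873 = 1.3164 ≈ 1.316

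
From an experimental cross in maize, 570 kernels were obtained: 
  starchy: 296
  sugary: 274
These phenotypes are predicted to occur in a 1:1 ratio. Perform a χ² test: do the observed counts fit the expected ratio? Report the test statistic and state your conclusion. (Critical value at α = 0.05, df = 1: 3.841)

Expected counts for N = 570 under a 1:1 ratio (total parts = 2):
  starchy: 570 × 1/2 = 285
  sugary: 570 × 1/2 = 285
χ² = Σ (O − E)² / E
  starchy: (296 − 285)² / 285 = 0.4246
  sugary: (274 − 285)² / 285 = 0.4246
χ² = 0.4246 + 0.4246 = 0.8492 ≈ 0.849
Degrees of freedom = 2 − 1 = 1; critical value at α = 0.05 is 3.841.
Since 0.849 < 3.841, we fail to reject the null hypothesis — the data are consistent with the 1:1 ratio.

0.849; consistent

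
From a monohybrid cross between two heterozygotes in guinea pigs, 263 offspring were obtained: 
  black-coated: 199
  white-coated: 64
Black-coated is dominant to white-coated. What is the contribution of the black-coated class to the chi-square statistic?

0.016

For a monohybrid cross between heterozygotes with complete dominance, the expected phenotypic ratio is 3:1.
Under the 3:1 hypothesis (Σ ratio = 4, N = 263):
  black-coated: 263 × 3/4 = 197.25
  white-coated: 263 × 1/4 = 65.75
Contribution of black-coated: (199 − 197.25)² / 197.25 = 0.0155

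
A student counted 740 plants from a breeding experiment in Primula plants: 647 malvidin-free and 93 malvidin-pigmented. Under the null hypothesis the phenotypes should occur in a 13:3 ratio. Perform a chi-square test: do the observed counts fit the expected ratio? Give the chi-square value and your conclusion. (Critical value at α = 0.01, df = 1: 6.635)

18.566; not consistent

Expected counts for N = 740 under a 13:3 ratio (total parts = 16):
  malvidin-free: 740 × 13/16 = 601.25
  malvidin-pigmented: 740 × 3/16 = 138.75
χ² = Σ (O − E)² / E
  malvidin-free: (647 − 601.25)² / 601.25 = 3.4812
  malvidin-pigmented: (93 − 138.75)² / 138.75 = 15.0851
χ² = 3.4812 + 15.0851 = 18.5663 ≈ 18.566
Degrees of freedom = 2 − 1 = 1; critical value at α = 0.01 is 6.635.
Since 18.566 > 6.635, we reject the null hypothesis — the data do not fit the 13:3 ratio.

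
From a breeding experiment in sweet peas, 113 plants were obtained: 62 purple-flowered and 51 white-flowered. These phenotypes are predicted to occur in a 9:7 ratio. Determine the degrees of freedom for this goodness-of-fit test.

1

A goodness-of-fit test with 2 phenotype classes has df = 2 − 1 = 1.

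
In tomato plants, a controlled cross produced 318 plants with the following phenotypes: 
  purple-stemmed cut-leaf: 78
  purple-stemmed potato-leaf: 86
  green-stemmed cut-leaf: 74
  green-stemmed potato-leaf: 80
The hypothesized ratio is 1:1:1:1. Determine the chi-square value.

Total ratio parts = 4. Expected numbers out of 318:
  purple-stemmed cut-leaf: 318 × 1/4 = 79.5
  purple-stemmed potato-leaf: 318 × 1/4 = 79.5
  green-stemmed cut-leaf: 318 × 1/4 = 79.5
  green-stemmed potato-leaf: 318 × 1/4 = 79.5
χ² = Σ (O − E)² / E
  purple-stemmed cut-leaf: (78 − 79.5)² / 79.5 = 0.0283
  purple-stemmed potato-leaf: (86 − 79.5)² / 79.5 = 0.5314
  green-stemmed cut-leaf: (74 − 79.5)² / 79.5 = 0.3805
  green-stemmed potato-leaf: (80 − 79.5)² / 79.5 = 0.0031
χ² = 0.0283 + 0.5314 + 0.3805 + 0.0031 = 0.9433 ≈ 0.943

0.943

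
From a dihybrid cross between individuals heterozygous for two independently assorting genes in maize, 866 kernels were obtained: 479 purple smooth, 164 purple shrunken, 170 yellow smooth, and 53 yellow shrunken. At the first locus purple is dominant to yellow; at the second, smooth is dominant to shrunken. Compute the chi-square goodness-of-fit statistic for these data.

A dihybrid F₂ with independent assortment and complete dominance at both loci gives a 9:3:3:1 phenotypic ratio.
Under the 9:3:3:1 hypothesis (Σ ratio = 16, N = 866):
  purple smooth: 866 × 9/16 = 487.125
  purple shrunken: 866 × 3/16 = 162.375
  yellow smooth: 866 × 3/16 = 162.375
  yellow shrunken: 866 × 1/16 = 54.125
χ² = Σ (O − E)² / E
  purple smooth: (479 − 487.125)² / 487.125 = 0.1355
  purple shrunken: (164 − 162.375)² / 162.375 = 0.0163
  yellow smooth: (170 − 162.375)² / 162.375 = 0.3581
  yellow shrunken: (53 − 54.125)² / 54.125 = 0.0234
χ² = 0.1355 + 0.0163 + 0.3581 + 0.0234 = 0.5333 ≈ 0.533

0.533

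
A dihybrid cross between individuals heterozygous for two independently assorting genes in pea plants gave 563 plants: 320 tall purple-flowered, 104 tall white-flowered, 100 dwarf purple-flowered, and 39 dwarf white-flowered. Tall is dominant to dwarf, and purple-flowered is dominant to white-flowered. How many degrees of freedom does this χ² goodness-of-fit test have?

3

A dihybrid F₂ with independent assortment and complete dominance at both loci gives a 9:3:3:1 phenotypic ratio.
A goodness-of-fit test with 4 phenotype classes has df = 4 − 1 = 3.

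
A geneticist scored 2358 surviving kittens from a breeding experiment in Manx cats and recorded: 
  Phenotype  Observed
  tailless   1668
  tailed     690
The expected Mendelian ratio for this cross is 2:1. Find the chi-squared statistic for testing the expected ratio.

Total ratio parts = 3. Expected numbers out of 2358:
  tailless: 2358 × 2/3 = 1572
  tailed: 2358 × 1/3 = 786
χ² = Σ (O − E)² / E
  tailless: (1668 − 1572)² / 1572 = 5.8626
  tailed: (690 − 786)² / 786 = 11.7252
χ² = 5.8626 + 11.7252 = 17.5878 ≈ 17.588

17.588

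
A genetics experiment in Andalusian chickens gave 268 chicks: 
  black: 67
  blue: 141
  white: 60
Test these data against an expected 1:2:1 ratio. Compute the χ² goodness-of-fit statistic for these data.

The 1:2:1 ratio has 4 parts, so with N = 268 the expected counts are:
  black: 268 × 1/4 = 67
  blue: 268 × 2/4 = 134
  white: 268 × 1/4 = 67
χ² = Σ (O − E)² / E
  black: (67 − 67)² / 67 = 0.0000
  blue: (141 − 134)² / 134 = 0.3657
  white: (60 − 67)² / 67 = 0.7313
χ² = 0.0000 + 0.3657 + 0.7313 = 1.097

1.097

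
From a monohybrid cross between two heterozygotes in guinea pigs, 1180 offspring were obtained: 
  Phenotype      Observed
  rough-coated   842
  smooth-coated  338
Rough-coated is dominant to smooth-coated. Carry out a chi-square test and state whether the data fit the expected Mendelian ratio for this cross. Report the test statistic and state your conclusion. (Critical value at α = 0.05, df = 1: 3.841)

For a monohybrid cross between heterozygotes with complete dominance, the expected phenotypic ratio is 3:1.
Expected counts for N = 1180 under a 3:1 ratio (total parts = 4):
  rough-coated: 1180 × 3/4 = 885
  smooth-coated: 1180 × 1/4 = 295
χ² = Σ (O − E)² / E
  rough-coated: (842 − 885)² / 885 = 2.0893
  smooth-coated: (338 − 295)² / 295 = 6.2678
χ² = 2.0893 + 6.2678 = 8.3571 ≈ 8.357
Degrees of freedom = 2 − 1 = 1; critical value at α = 0.05 is 3.841.
Since 8.357 > 3.841, we reject the null hypothesis — the data do not fit the 3:1 ratio.

8.357; not consistent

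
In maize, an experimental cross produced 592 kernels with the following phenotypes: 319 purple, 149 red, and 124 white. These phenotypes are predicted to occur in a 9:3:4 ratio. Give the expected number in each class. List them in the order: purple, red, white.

The 9:3:4 ratio has 16 parts, so with N = 592 the expected counts are:
  purple: 592 × 9/16 = 333
  red: 592 × 3/16 = 111
  white: 592 × 4/16 = 148

333, 111, 148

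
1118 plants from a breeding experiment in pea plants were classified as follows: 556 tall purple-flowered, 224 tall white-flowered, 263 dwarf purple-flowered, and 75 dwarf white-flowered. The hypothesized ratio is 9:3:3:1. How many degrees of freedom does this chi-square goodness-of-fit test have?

3

A goodness-of-fit test with 4 phenotype classes has df = 4 − 1 = 3.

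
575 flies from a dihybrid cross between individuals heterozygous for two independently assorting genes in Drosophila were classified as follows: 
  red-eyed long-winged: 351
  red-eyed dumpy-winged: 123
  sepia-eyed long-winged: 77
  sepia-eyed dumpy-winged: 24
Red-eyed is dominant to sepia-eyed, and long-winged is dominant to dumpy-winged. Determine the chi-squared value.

17.260

A dihybrid F₂ with independent assortment and complete dominance at both loci gives a 9:3:3:1 phenotypic ratio.
The 9:3:3:1 ratio has 16 parts, so with N = 575 the expected counts are:
  red-eyed long-winged: 575 × 9/16 = 323.4375
  red-eyed dumpy-winged: 575 × 3/16 = 107.8125
  sepia-eyed long-winged: 575 × 3/16 = 107.8125
  sepia-eyed dumpy-winged: 575 × 1/16 = 35.9375
χ² = Σ (O − E)² / E
  red-eyed long-winged: (351 − 323.4375)² / 323.4375 = 2.3488
  red-eyed dumpy-winged: (123 − 107.8125)² / 107.8125 = 2.1395
  sepia-eyed long-winged: (77 − 107.8125)² / 107.8125 = 8.8061
  sepia-eyed dumpy-winged: (24 − 35.9375)² / 35.9375 = 3.9653
χ² = 2.3488 + 2.1395 + 8.8061 + 3.9653 = 17.2597 ≈ 17.260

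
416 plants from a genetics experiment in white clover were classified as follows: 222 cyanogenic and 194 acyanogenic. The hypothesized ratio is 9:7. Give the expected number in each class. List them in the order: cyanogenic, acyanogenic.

234, 182

Under the 9:7 hypothesis (Σ ratio = 16, N = 416):
  cyanogenic: 416 × 9/16 = 234
  acyanogenic: 416 × 7/16 = 182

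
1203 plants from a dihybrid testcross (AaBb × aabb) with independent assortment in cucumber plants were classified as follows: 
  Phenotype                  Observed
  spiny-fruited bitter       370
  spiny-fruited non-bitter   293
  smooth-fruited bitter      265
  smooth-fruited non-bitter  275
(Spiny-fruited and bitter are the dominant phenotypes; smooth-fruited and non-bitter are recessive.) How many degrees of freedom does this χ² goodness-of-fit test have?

A dihybrid testcross with independent assortment gives a 1:1:1:1 ratio.
A goodness-of-fit test with 4 phenotype classes has df = 4 − 1 = 3.

3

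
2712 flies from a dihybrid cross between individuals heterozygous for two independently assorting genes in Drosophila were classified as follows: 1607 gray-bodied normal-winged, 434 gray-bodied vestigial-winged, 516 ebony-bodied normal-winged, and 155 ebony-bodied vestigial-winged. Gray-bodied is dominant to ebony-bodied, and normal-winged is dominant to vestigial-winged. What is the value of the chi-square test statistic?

A dihybrid F₂ with independent assortment and complete dominance at both loci gives a 9:3:3:1 phenotypic ratio.
Total ratio parts = 16. Expected numbers out of 2712:
  gray-bodied normal-winged: 2712 × 9/16 = 1525.5
  gray-bodied vestigial-winged: 2712 × 3/16 = 508.5
  ebony-bodied normal-winged: 2712 × 3/16 = 508.5
  ebony-bodied vestigial-winged: 2712 × 1/16 = 169.5
χ² = Σ (O − E)² / E
  gray-bodied normal-winged: (1607 − 1525.5)² / 1525.5 = 4.3541
  gray-bodied vestigial-winged: (434 − 508.5)² / 508.5 = 10.9149
  ebony-bodied normal-winged: (516 − 508.5)² / 508.5 = 0.1106
  ebony-bodied vestigial-winged: (155 − 169.5)² / 169.5 = 1.2404
χ² = 4.3541 + 10.9149 + 0.1106 + 1.2404 = 16.620

16.620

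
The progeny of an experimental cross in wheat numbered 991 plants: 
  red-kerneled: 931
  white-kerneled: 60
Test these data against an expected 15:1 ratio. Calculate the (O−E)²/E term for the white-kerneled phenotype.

0.061

Under the 15:1 hypothesis (Σ ratio = 16, N = 991):
  red-kerneled: 991 × 15/16 = 929.0625
  white-kerneled: 991 × 1/16 = 61.9375
Contribution of white-kerneled: (60 − 61.9375)² / 61.9375 = 0.0606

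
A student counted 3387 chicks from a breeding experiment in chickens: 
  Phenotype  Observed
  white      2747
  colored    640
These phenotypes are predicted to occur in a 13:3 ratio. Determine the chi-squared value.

0.047

Under the 13:3 hypothesis (Σ ratio = 16, N = 3387):
  white: 3387 × 13/16 = 2751.9375
  colored: 3387 × 3/16 = 635.0625
χ² = Σ (O − E)² / E
  white: (2747 − 2751.9375)² / 2751.9375 = 0.0089
  colored: (640 − 635.0625)² / 635.0625 = 0.0384
χ² = 0.0089 + 0.0384 = 0.0473 ≈ 0.047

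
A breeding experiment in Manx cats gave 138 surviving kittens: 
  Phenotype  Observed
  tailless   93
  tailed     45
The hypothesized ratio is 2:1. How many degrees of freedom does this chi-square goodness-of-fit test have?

A goodness-of-fit test with 2 phenotype classes has df = 2 − 1 = 1.

1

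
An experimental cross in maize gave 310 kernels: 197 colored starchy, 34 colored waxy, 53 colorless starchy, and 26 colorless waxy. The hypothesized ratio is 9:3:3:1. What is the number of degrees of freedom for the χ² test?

A goodness-of-fit test with 4 phenotype classes has df = 4 − 1 = 3.

3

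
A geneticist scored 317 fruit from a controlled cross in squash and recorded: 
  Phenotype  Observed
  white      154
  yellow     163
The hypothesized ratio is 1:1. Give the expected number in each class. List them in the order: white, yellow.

158.5, 158.5

The 1:1 ratio has 2 parts, so with N = 317 the expected counts are:
  white: 317 × 1/2 = 158.5
  yellow: 317 × 1/2 = 158.5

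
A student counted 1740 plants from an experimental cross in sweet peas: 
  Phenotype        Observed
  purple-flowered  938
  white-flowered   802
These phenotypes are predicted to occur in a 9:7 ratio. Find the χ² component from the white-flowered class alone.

Expected counts for N = 1740 under a 9:7 ratio (total parts = 16):
  purple-flowered: 1740 × 9/16 = 978.75
  white-flowered: 1740 × 7/16 = 761.25
Contribution of white-flowered: (802 − 761.25)² / 761.25 = 2.1814

2.181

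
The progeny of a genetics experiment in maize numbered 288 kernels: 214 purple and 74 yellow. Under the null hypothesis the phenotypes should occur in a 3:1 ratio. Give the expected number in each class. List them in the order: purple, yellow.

216, 72

Total ratio parts = 4. Expected numbers out of 288:
  purple: 288 × 3/4 = 216
  yellow: 288 × 1/4 = 72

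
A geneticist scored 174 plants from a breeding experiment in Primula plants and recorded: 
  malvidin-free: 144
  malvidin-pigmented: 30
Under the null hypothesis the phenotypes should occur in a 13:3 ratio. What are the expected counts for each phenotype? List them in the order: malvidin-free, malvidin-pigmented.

141.375, 32.625

Under the 13:3 hypothesis (Σ ratio = 16, N = 174):
  malvidin-free: 174 × 13/16 = 141.375
  malvidin-pigmented: 174 × 3/16 = 32.625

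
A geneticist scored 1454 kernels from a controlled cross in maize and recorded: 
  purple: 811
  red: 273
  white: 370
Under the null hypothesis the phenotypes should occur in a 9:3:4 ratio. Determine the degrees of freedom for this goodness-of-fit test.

2

A goodness-of-fit test with 3 phenotype classes has df = 3 − 1 = 2.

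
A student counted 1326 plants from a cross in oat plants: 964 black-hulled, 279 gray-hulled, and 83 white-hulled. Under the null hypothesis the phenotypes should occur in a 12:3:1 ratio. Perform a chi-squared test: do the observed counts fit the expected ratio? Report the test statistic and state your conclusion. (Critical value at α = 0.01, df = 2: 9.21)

4.647; consistent

Expected counts for N = 1326 under a 12:3:1 ratio (total parts = 16):
  black-hulled: 1326 × 12/16 = 994.5
  gray-hulled: 1326 × 3/16 = 248.625
  white-hulled: 1326 × 1/16 = 82.875
χ² = Σ (O − E)² / E
  black-hulled: (964 − 994.5)² / 994.5 = 0.9354
  gray-hulled: (279 − 248.625)² / 248.625 = 3.7110
  white-hulled: (83 − 82.875)² / 82.875 = 0.0002
χ² = 0.9354 + 3.7110 + 0.0002 = 4.6466 ≈ 4.647
Degrees of freedom = 3 − 1 = 2; critical value at α = 0.01 is 9.21.
Since 4.647 < 9.21, we fail to reject the null hypothesis — the data are consistent with the 12:3:1 ratio.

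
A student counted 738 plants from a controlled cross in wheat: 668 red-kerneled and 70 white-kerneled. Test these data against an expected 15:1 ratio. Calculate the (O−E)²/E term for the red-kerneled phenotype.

The 15:1 ratio has 16 parts, so with N = 738 the expected counts are:
  red-kerneled: 738 × 15/16 = 691.875
  white-kerneled: 738 × 1/16 = 46.125
Contribution of red-kerneled: (668 − 691.875)² / 691.875 = 0.8239

0.824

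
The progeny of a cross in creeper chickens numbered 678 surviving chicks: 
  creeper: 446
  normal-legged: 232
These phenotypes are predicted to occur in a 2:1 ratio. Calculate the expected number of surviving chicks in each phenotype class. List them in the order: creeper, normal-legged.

The 2:1 ratio has 3 parts, so with N = 678 the expected counts are:
  creeper: 678 × 2/3 = 452
  normal-legged: 678 × 1/3 = 226

452, 226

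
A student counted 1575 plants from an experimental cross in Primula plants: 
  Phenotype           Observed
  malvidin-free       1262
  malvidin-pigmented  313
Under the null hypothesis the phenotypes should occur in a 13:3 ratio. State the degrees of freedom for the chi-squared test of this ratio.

A goodness-of-fit test with 2 phenotype classes has df = 2 − 1 = 1.

1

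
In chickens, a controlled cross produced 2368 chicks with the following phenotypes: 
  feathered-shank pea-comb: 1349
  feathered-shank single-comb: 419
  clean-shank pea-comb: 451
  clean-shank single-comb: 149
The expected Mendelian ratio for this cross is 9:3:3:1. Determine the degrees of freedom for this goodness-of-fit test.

3

A goodness-of-fit test with 4 phenotype classes has df = 4 − 1 = 3.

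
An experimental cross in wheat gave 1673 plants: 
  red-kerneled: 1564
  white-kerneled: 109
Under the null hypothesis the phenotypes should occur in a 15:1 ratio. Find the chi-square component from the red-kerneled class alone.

0.013

Total ratio parts = 16. Expected numbers out of 1673:
  red-kerneled: 1673 × 15/16 = 1568.4375
  white-kerneled: 1673 × 1/16 = 104.5625
Contribution of red-kerneled: (1564 − 1568.4375)² / 1568.4375 = 0.0126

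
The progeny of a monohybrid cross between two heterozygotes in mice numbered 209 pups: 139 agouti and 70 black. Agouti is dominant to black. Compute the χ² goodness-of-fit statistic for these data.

For a monohybrid cross between heterozygotes with complete dominance, the expected phenotypic ratio is 3:1.
The 3:1 ratio has 4 parts, so with N = 209 the expected counts are:
  agouti: 209 × 3/4 = 156.75
  black: 209 × 1/4 = 52.25
χ² = Σ (O − E)² / E
  agouti: (139 − 156.75)² / 156.75 = 2.0100
  black: (70 − 52.25)² / 52.25 = 6.0299
χ² = 2.0100 + 6.0299 = 8.0399 ≈ 8.040

8.040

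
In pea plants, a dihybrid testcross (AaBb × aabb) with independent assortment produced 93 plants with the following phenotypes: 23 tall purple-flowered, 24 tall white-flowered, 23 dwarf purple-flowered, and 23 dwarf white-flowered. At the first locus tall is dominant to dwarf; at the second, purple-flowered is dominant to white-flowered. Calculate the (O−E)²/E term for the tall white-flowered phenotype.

A dihybrid testcross with independent assortment gives a 1:1:1:1 ratio.
Expected counts for N = 93 under a 1:1:1:1 ratio (total parts = 4):
  tall purple-flowered: 93 × 1/4 = 23.25
  tall white-flowered: 93 × 1/4 = 23.25
  dwarf purple-flowered: 93 × 1/4 = 23.25
  dwarf white-flowered: 93 × 1/4 = 23.25
Contribution of tall white-flowered: (24 − 23.25)² / 23.25 = 0.0242

0.024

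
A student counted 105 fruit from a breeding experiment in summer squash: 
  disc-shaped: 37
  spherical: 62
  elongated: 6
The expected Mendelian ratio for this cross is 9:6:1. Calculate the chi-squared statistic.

21.290

Expected counts for N = 105 under a 9:6:1 ratio (total parts = 16):
  disc-shaped: 105 × 9/16 = 59.0625
  spherical: 105 × 6/16 = 39.375
  elongated: 105 × 1/16 = 6.5625
χ² = Σ (O − E)² / E
  disc-shaped: (37 − 59.0625)² / 59.0625 = 8.2413
  spherical: (62 − 39.375)² / 39.375 = 13.0004
  elongated: (6 − 6.5625)² / 6.5625 = 0.0482
χ² = 8.2413 + 13.0004 + 0.0482 = 21.2899 ≈ 21.290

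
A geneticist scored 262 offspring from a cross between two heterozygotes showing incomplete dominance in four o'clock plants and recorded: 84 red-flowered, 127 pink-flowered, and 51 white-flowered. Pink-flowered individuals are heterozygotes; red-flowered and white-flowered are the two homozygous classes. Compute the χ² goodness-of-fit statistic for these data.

With incomplete dominance, a heterozygote × heterozygote cross gives a 1:2:1 phenotypic ratio.
The 1:2:1 ratio has 4 parts, so with N = 262 the expected counts are:
  red-flowered: 262 × 1/4 = 65.5
  pink-flowered: 262 × 2/4 = 131
  white-flowered: 262 × 1/4 = 65.5
χ² = Σ (O − E)² / E
  red-flowered: (84 − 65.5)² / 65.5 = 5.2252
  pink-flowered: (127 − 131)² / 131 = 0.1221
  white-flowered: (51 − 65.5)² / 65.5 = 3.2099
χ² = 5.2252 + 0.1221 + 3.2099 = 8.5572 ≈ 8.557

8.557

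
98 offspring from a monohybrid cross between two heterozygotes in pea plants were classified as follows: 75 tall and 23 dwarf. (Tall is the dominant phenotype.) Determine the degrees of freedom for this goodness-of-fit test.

For a monohybrid cross between heterozygotes with complete dominance, the expected phenotypic ratio is 3:1.
A goodness-of-fit test with 2 phenotype classes has df = 2 − 1 = 1.

1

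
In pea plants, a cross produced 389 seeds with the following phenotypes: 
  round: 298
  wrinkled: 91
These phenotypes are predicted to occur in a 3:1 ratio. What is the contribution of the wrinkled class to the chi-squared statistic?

0.402

Expected counts for N = 389 under a 3:1 ratio (total parts = 4):
  round: 389 × 3/4 = 291.75
  wrinkled: 389 × 1/4 = 97.25
Contribution of wrinkled: (91 − 97.25)² / 97.25 = 0.4017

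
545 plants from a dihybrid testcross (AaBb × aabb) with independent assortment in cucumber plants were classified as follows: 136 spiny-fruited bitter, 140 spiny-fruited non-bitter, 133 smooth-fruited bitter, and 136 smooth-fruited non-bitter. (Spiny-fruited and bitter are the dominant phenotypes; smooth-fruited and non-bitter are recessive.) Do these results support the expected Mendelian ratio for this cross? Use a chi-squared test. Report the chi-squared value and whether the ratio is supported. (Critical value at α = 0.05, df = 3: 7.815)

A dihybrid testcross with independent assortment gives a 1:1:1:1 ratio.
Expected counts for N = 545 under a 1:1:1:1 ratio (total parts = 4):
  spiny-fruited bitter: 545 × 1/4 = 136.25
  spiny-fruited non-bitter: 545 × 1/4 = 136.25
  smooth-fruited bitter: 545 × 1/4 = 136.25
  smooth-fruited non-bitter: 545 × 1/4 = 136.25
χ² = Σ (O − E)² / E
  spiny-fruited bitter: (136 − 136.25)² / 136.25 = 0.0005
  spiny-fruited non-bitter: (140 − 136.25)² / 136.25 = 0.1032
  smooth-fruited bitter: (133 − 136.25)² / 136.25 = 0.0775
  smooth-fruited non-bitter: (136 − 136.25)² / 136.25 = 0.0005
χ² = 0.0005 + 0.1032 + 0.0775 + 0.0005 = 0.1817 ≈ 0.182
Degrees of freedom = 4 − 1 = 3; critical value at α = 0.05 is 7.815.
Since 0.182 < 7.815, we fail to reject the null hypothesis — the data are consistent with the 1:1:1:1 ratio.

0.182; consistent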